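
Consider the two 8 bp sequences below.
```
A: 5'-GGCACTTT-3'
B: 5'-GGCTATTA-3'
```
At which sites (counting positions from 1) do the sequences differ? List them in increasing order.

Differences at site 4 (A→T), site 5 (C→A), site 8 (T→A).

4, 5, 8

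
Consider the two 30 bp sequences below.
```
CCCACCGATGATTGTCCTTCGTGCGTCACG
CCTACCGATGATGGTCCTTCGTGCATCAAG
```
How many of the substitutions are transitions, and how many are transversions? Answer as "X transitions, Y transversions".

2 transitions, 2 transversions

Mismatches (1-based):
base 3: C→T (pyrimidine→pyrimidine, transition)
base 13: T→G (pyrimidine→purine, transversion)
base 25: G→A (purine→purine, transition)
base 29: C→A (pyrimidine→purine, transversion)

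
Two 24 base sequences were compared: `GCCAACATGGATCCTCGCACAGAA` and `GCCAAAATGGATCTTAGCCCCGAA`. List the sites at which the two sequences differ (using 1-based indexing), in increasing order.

6, 14, 16, 19, 21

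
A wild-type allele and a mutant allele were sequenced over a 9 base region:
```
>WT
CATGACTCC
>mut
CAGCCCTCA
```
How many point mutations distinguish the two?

4

Comparing position by position, 4 bases differ: 3 (T/G), 4 (G/C), 5 (A/C), 9 (C/A).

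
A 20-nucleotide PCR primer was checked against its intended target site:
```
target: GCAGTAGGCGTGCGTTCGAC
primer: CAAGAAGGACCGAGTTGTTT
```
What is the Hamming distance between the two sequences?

11

The sequences differ at bases 1, 2, 5, 9, 10, 11, 13, 17, 18, 19, 20 (1-based) — 11 in total.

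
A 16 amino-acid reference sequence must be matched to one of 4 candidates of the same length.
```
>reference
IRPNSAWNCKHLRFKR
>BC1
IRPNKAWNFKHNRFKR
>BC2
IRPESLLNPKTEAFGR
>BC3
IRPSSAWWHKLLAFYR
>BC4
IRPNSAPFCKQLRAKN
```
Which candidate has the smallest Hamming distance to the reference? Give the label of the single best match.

BC1

Hamming distances to reference — BC1: 3; BC2: 8; BC3: 6; BC4: 5.
Smallest is BC1 with 3 mismatches.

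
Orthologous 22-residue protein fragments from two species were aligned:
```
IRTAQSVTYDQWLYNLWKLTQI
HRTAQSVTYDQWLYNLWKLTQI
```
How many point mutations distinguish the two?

The sequences differ at positions 1 (1-based) — 1 in total.

1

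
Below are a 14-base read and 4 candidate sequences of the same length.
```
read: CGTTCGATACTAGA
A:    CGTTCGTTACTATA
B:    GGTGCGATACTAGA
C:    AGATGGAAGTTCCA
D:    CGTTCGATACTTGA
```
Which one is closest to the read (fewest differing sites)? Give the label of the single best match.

A differs at 2 sites; B differs at 2 sites; C differs at 8 sites; D differs at 1 site. The closest is D.

D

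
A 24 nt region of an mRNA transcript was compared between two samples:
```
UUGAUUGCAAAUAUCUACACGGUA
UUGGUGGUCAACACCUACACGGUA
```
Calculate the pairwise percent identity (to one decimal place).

75.0%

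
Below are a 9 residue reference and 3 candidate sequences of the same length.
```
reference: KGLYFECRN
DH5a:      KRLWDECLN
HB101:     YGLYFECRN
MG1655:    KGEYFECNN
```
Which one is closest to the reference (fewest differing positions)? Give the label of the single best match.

Hamming distances to reference — DH5a: 4; HB101: 1; MG1655: 2.
Smallest is HB101 with 1 mismatch.

HB101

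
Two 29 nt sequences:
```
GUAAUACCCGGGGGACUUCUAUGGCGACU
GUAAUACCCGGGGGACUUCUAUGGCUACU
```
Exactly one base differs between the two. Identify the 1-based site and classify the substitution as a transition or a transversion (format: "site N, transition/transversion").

The sequences differ only at site 26: G→U (purine→pyrimidine), a transversion.

site 26, transversion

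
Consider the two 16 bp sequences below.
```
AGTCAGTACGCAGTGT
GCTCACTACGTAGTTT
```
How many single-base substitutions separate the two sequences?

Mismatches (1-based): position 1: A→G; position 2: G→C; position 6: G→C; position 11: C→T; position 15: G→T.

5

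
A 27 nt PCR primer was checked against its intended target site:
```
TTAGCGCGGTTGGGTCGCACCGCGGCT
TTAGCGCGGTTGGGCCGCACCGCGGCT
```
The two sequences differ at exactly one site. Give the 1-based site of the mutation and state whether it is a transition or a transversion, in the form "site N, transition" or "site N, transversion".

site 15, transition

The sequences differ only at site 15: T→C (pyrimidine→pyrimidine), a transition.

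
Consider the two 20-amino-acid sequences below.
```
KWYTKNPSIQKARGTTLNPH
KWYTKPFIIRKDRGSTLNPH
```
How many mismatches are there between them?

6

Comparing position by position, 6 positions differ: 6 (N/P), 7 (P/F), 8 (S/I), 10 (Q/R), 12 (A/D), 15 (T/S).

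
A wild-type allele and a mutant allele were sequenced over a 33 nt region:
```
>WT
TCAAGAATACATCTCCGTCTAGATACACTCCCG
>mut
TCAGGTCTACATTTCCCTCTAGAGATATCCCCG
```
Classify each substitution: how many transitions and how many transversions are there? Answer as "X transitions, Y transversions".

5 transitions, 4 transversions

Transitions (purine↔purine or pyrimidine↔pyrimidine): 4 A→G, 13 C→T, 26 C→T, 28 C→T, 29 T→C.
Transversions (purine↔pyrimidine): 6 A→T, 7 A→C, 17 G→C, 24 T→G.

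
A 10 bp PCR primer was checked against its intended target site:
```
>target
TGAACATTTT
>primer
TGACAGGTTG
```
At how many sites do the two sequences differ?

5

Mismatches (1-based): site 4: A→C; site 5: C→A; site 6: A→G; site 7: T→G; site 10: T→G.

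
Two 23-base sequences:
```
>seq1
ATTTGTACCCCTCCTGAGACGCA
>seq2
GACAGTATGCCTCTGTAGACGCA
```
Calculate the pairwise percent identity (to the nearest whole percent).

9 positions differ (1, 2, 3, 4, 8, 9, 14, 15, 16), so 14 of 23 match: 14/23 = 60.87%.

61%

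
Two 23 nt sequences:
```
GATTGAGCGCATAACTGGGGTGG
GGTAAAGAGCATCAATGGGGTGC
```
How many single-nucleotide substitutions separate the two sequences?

7

The sequences differ at positions 2, 4, 5, 8, 13, 15, 23 (1-based) — 7 in total.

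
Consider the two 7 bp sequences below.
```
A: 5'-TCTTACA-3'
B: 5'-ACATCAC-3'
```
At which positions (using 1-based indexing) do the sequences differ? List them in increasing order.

Scanning 1-based: 1: T/A; 3: T/A; 5: A/C; 6: C/A; 7: A/C.

1, 3, 5, 6, 7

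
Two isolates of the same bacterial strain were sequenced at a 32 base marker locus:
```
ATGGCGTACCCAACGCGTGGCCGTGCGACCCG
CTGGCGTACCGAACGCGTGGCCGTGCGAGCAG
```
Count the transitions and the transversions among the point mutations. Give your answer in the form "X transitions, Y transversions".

Transitions (purine↔purine or pyrimidine↔pyrimidine): none.
Transversions (purine↔pyrimidine): 1 A→C, 11 C→G, 29 C→G, 31 C→A.

0 transitions, 4 transversions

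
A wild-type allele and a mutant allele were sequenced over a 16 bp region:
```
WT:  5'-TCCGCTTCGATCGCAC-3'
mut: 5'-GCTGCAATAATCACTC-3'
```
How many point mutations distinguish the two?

Comparing position by position, 8 bases differ: 1 (T/G), 3 (C/T), 6 (T/A), 7 (T/A), 8 (C/T), 9 (G/A), 13 (G/A), 15 (A/T).

8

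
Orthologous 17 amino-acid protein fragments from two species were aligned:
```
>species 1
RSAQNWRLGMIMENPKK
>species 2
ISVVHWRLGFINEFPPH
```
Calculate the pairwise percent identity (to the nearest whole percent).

Mismatches at positions 1, 3, 4, 5, 10, 12, 14, 16, 17 (1-based): 9 of 17.
Identical positions: 8/17 = 47.06% → 47%.

47%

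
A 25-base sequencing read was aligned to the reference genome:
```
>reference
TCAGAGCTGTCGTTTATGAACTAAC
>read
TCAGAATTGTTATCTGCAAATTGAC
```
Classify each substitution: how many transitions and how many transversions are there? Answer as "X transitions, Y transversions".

Transitions (purine↔purine or pyrimidine↔pyrimidine): 6 G→A, 7 C→T, 11 C→T, 12 G→A, 14 T→C, 16 A→G, 17 T→C, 18 G→A, 21 C→T, 23 A→G.
Transversions (purine↔pyrimidine): none.

10 transitions, 0 transversions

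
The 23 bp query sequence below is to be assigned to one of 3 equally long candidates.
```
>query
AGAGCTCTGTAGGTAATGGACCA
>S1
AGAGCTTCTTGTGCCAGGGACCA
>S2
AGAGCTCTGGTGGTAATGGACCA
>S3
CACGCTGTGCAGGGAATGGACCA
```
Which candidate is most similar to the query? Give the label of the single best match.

S1 differs at 8 positions; S2 differs at 2 positions; S3 differs at 6 positions. The closest is S2.

S2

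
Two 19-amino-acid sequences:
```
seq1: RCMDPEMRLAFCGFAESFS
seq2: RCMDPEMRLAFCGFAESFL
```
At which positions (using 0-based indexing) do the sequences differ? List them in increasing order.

18

Scanning 0-based: 18: S/L.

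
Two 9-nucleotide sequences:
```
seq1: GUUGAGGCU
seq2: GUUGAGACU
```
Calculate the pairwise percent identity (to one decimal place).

88.9%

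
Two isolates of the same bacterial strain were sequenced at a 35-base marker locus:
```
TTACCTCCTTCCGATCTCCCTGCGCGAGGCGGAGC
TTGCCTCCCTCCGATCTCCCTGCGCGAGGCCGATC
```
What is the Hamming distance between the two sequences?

Comparing position by position, 4 sites differ: 3 (A/G), 9 (T/C), 31 (G/C), 34 (G/T).

4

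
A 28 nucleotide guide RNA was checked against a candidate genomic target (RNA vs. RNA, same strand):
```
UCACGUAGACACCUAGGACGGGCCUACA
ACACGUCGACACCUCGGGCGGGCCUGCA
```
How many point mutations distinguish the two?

5

Mismatches (1-based): base 1: U→A; base 7: A→C; base 15: A→C; base 18: A→G; base 26: A→G.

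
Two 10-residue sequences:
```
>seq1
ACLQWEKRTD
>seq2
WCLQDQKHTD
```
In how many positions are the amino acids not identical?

Comparing position by position, 4 positions differ: 1 (A/W), 5 (W/D), 6 (E/Q), 8 (R/H).

4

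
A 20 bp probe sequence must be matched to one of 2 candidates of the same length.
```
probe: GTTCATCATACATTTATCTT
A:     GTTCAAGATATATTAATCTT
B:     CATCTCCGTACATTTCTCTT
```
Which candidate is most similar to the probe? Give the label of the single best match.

A differs at 4 positions; B differs at 6 positions. The closest is A.

A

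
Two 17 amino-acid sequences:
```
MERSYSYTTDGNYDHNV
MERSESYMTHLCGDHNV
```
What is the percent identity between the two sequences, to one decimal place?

64.7%

Mismatches at positions 5, 8, 10, 11, 12, 13 (1-based): 6 of 17.
Identical positions: 11/17 = 64.71% → 64.7%.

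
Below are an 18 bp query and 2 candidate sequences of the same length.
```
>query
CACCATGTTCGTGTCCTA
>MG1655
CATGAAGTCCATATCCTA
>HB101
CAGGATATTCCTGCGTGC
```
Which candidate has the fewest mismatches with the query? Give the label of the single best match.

MG1655

MG1655 differs at 6 bases; HB101 differs at 9 bases. The closest is MG1655.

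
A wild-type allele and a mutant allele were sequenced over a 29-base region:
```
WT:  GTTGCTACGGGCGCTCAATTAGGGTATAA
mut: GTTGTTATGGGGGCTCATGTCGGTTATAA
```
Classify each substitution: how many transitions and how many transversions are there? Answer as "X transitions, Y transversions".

2 transitions, 5 transversions

Mismatches (1-based):
site 5: C→T (pyrimidine→pyrimidine, transition)
site 8: C→T (pyrimidine→pyrimidine, transition)
site 12: C→G (pyrimidine→purine, transversion)
site 18: A→T (purine→pyrimidine, transversion)
site 19: T→G (pyrimidine→purine, transversion)
site 21: A→C (purine→pyrimidine, transversion)
site 24: G→T (purine→pyrimidine, transversion)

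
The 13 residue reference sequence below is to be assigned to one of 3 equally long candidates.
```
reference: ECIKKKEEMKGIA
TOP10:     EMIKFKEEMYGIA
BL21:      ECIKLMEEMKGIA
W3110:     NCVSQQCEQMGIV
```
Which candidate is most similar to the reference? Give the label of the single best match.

BL21

TOP10 differs at 3 positions; BL21 differs at 2 positions; W3110 differs at 9 positions. The closest is BL21.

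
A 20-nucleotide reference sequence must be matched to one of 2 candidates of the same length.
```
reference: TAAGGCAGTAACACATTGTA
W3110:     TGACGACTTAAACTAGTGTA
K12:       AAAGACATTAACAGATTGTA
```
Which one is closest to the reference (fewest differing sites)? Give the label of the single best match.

W3110 differs at 9 sites; K12 differs at 4 sites. The closest is K12.

K12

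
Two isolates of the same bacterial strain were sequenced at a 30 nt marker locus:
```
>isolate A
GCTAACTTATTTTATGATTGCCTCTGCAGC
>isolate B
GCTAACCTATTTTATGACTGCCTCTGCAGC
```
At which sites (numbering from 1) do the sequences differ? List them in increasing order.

7, 18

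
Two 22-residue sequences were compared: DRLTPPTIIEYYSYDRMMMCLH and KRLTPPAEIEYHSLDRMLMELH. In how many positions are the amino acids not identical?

7

The sequences differ at positions 1, 7, 8, 12, 14, 18, 20 (1-based) — 7 in total.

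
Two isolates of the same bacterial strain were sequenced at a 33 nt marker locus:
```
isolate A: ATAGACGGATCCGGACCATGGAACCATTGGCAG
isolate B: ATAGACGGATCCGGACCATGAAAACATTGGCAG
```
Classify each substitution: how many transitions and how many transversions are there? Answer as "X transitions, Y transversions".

1 transition, 1 transversion

Mismatches (1-based):
position 21: G→A (purine→purine, transition)
position 24: C→A (pyrimidine→purine, transversion)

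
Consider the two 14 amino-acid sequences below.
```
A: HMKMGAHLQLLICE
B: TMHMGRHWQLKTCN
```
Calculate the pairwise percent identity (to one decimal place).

Mismatches at positions 1, 3, 6, 8, 11, 12, 14 (1-based): 7 of 14.
Identical positions: 7/14 = 50% → 50.0%.

50.0%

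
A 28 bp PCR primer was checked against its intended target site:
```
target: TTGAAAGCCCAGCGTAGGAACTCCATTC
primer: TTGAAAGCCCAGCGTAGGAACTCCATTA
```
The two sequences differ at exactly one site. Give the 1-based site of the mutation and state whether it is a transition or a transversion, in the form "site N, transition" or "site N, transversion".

The sequences differ only at site 28: C→A (pyrimidine→purine), a transversion.

site 28, transversion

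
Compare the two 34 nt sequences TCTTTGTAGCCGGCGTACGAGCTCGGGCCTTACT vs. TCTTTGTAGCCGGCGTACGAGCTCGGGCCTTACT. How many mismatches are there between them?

0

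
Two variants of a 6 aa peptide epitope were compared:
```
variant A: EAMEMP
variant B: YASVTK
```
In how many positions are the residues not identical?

5

Comparing position by position, 5 positions differ: 1 (E/Y), 3 (M/S), 4 (E/V), 5 (M/T), 6 (P/K).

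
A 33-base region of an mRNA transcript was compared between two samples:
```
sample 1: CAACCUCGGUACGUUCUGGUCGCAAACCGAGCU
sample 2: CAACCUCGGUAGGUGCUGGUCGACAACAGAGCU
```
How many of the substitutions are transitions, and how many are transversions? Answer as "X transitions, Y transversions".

0 transitions, 5 transversions

Transitions (purine↔purine or pyrimidine↔pyrimidine): none.
Transversions (purine↔pyrimidine): 12 C→G, 15 U→G, 23 C→A, 24 A→C, 28 C→A.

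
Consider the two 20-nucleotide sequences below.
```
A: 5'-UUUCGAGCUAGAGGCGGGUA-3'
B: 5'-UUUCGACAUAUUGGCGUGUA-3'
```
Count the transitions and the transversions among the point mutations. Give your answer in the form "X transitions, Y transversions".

Mismatches (1-based):
position 7: G→C (purine→pyrimidine, transversion)
position 8: C→A (pyrimidine→purine, transversion)
position 11: G→U (purine→pyrimidine, transversion)
position 12: A→U (purine→pyrimidine, transversion)
position 17: G→U (purine→pyrimidine, transversion)

0 transitions, 5 transversions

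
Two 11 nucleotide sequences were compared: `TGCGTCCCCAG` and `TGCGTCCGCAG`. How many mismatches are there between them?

The sequences differ at positions 8 (1-based) — 1 in total.

1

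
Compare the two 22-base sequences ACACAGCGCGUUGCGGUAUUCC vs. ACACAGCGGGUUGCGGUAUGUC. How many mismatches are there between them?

3

Mismatches (1-based): base 9: C→G; base 20: U→G; base 21: C→U.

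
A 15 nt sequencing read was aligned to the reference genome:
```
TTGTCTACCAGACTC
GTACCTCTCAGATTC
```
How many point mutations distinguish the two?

Comparing position by position, 6 bases differ: 1 (T/G), 3 (G/A), 4 (T/C), 7 (A/C), 8 (C/T), 13 (C/T).

6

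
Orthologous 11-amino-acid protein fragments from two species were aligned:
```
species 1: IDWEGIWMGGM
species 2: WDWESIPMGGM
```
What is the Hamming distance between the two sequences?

3

The sequences differ at positions 1, 5, 7 (1-based) — 3 in total.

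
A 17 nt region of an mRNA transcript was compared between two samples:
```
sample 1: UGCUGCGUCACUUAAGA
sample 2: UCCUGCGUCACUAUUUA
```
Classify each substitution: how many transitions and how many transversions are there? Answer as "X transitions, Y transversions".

0 transitions, 5 transversions

Transitions (purine↔purine or pyrimidine↔pyrimidine): none.
Transversions (purine↔pyrimidine): 2 G→C, 13 U→A, 14 A→U, 15 A→U, 16 G→U.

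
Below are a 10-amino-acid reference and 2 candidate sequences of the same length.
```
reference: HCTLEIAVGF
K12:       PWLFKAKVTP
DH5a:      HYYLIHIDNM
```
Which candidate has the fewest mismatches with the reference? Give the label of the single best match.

K12 differs at 9 residues; DH5a differs at 8 residues. The closest is DH5a.

DH5a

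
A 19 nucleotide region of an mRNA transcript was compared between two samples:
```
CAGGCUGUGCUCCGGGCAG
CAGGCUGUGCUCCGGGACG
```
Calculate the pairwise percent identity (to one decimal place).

2 positions differ (17, 18), so 17 of 19 match: 17/19 = 89.47%.

89.5%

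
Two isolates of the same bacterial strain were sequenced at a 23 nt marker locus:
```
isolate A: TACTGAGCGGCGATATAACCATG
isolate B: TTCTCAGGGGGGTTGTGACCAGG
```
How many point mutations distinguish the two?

Comparing position by position, 8 sites differ: 2 (A/T), 5 (G/C), 8 (C/G), 11 (C/G), 13 (A/T), 15 (A/G), 17 (A/G), 22 (T/G).

8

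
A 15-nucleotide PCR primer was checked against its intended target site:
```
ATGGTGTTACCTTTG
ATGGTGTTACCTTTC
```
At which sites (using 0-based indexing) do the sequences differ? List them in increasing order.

14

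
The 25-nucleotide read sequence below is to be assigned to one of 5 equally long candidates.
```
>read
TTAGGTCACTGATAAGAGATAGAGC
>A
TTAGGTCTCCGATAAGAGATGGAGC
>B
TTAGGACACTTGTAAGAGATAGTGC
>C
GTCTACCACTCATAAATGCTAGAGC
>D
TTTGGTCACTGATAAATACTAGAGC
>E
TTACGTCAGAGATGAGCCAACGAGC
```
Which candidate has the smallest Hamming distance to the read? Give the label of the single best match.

Hamming distances to read — A: 3; B: 4; C: 9; D: 5; E: 8.
Smallest is A with 3 mismatches.

A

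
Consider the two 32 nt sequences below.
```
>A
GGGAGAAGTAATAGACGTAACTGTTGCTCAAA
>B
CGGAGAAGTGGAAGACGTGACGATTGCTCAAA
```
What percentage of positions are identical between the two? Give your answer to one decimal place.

78.1%

7 positions differ (1, 10, 11, 12, 19, 22, 23), so 25 of 32 match: 25/32 = 78.12%.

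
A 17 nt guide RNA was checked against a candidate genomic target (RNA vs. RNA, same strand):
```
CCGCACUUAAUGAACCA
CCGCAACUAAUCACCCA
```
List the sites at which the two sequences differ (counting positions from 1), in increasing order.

6, 7, 12, 14

Scanning 1-based: 6: C/A; 7: U/C; 12: G/C; 14: A/C.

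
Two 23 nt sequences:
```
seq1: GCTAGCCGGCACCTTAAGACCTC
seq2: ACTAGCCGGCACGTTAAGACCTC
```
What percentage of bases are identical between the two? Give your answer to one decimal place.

Mismatches at positions 1, 13 (1-based): 2 of 23.
Identical positions: 21/23 = 91.3% → 91.3%.

91.3%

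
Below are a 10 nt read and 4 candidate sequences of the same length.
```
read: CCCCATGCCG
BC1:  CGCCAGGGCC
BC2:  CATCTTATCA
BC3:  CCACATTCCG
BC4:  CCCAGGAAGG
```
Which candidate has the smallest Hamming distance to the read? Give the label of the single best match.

BC1 differs at 4 positions; BC2 differs at 6 positions; BC3 differs at 2 positions; BC4 differs at 6 positions. The closest is BC3.

BC3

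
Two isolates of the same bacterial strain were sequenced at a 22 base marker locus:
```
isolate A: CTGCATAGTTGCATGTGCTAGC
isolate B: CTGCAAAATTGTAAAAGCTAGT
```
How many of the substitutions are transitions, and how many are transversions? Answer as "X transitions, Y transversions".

4 transitions, 3 transversions

Transitions (purine↔purine or pyrimidine↔pyrimidine): 8 G→A, 12 C→T, 15 G→A, 22 C→T.
Transversions (purine↔pyrimidine): 6 T→A, 14 T→A, 16 T→A.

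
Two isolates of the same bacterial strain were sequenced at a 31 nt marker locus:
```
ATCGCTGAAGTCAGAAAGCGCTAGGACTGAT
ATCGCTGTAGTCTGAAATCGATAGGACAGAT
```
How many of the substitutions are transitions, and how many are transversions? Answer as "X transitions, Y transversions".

0 transitions, 5 transversions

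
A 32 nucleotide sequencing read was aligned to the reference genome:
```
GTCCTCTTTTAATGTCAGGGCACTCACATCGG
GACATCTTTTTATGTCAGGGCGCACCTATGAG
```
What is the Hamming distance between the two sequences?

9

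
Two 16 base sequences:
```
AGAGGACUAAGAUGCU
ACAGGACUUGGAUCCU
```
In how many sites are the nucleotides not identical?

Mismatches (1-based): site 2: G→C; site 9: A→U; site 10: A→G; site 14: G→C.

4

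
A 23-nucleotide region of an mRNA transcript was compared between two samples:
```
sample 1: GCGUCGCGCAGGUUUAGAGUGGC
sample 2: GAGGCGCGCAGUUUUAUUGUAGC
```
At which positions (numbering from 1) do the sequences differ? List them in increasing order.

Scanning 1-based: 2: C/A; 4: U/G; 12: G/U; 17: G/U; 18: A/U; 21: G/A.

2, 4, 12, 17, 18, 21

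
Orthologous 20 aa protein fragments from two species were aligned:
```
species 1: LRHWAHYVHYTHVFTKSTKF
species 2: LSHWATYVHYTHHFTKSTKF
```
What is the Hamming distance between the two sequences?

3

Comparing position by position, 3 residues differ: 2 (R/S), 6 (H/T), 13 (V/H).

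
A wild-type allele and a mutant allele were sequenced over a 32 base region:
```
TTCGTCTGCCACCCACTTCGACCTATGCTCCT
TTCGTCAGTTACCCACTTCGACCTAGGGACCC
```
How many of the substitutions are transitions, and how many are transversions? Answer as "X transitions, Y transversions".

3 transitions, 4 transversions

Transitions (purine↔purine or pyrimidine↔pyrimidine): 9 C→T, 10 C→T, 32 T→C.
Transversions (purine↔pyrimidine): 7 T→A, 26 T→G, 28 C→G, 29 T→A.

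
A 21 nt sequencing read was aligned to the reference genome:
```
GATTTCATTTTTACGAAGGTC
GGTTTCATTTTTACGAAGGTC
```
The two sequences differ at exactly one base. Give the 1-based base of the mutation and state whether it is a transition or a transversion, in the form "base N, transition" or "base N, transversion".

The sequences differ only at base 2: A→G (purine→purine), a transition.

base 2, transition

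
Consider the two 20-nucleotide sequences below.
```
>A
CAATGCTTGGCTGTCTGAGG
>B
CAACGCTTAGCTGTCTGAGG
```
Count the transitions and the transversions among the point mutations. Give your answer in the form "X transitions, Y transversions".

2 transitions, 0 transversions

Transitions (purine↔purine or pyrimidine↔pyrimidine): 4 T→C, 9 G→A.
Transversions (purine↔pyrimidine): none.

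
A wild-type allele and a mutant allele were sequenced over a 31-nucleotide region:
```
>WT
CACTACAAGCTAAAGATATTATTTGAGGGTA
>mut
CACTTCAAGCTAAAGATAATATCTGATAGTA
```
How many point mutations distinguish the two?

5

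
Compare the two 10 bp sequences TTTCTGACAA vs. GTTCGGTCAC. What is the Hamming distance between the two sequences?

4

The sequences differ at sites 1, 5, 7, 10 (1-based) — 4 in total.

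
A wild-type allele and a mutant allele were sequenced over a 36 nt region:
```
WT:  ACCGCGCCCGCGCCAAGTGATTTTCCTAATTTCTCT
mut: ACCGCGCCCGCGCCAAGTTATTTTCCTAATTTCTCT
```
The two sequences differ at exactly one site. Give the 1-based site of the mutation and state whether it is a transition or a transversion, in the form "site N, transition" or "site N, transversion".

The sequences differ only at site 19: G→T (purine→pyrimidine), a transversion.

site 19, transversion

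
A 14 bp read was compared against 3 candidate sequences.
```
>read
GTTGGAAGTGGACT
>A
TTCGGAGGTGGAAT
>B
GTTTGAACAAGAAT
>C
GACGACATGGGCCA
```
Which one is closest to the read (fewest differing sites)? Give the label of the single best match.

A differs at 4 sites; B differs at 5 sites; C differs at 8 sites. The closest is A.

A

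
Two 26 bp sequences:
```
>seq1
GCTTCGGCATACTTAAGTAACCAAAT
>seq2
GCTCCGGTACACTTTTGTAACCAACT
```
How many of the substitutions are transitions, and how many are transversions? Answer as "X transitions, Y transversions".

3 transitions, 3 transversions

Mismatches (1-based):
site 4: T→C (pyrimidine→pyrimidine, transition)
site 8: C→T (pyrimidine→pyrimidine, transition)
site 10: T→C (pyrimidine→pyrimidine, transition)
site 15: A→T (purine→pyrimidine, transversion)
site 16: A→T (purine→pyrimidine, transversion)
site 25: A→C (purine→pyrimidine, transversion)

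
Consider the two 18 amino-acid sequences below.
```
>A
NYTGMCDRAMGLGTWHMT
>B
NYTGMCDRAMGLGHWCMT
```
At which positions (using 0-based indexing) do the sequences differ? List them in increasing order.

Scanning 0-based: 13: T/H; 15: H/C.

13, 15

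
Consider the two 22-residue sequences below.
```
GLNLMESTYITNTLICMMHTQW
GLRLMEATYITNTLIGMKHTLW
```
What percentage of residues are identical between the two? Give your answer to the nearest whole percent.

77%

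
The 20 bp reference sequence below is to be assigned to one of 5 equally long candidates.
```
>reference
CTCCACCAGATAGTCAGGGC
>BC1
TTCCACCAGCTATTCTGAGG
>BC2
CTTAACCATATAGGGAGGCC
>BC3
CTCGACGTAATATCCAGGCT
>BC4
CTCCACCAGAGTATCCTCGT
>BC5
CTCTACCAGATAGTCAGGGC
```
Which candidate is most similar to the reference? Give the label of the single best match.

BC5

BC1 differs at 6 positions; BC2 differs at 6 positions; BC3 differs at 8 positions; BC4 differs at 7 positions; BC5 differs at 1 position. The closest is BC5.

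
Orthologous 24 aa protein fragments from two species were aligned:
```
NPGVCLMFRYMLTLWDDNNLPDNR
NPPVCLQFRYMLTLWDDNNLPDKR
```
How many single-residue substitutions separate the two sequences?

Comparing position by position, 3 residues differ: 3 (G/P), 7 (M/Q), 23 (N/K).

3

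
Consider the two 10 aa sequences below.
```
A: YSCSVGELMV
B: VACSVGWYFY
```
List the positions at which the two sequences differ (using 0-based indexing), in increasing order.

0, 1, 6, 7, 8, 9

Scanning 0-based: 0: Y/V; 1: S/A; 6: E/W; 7: L/Y; 8: M/F; 9: V/Y.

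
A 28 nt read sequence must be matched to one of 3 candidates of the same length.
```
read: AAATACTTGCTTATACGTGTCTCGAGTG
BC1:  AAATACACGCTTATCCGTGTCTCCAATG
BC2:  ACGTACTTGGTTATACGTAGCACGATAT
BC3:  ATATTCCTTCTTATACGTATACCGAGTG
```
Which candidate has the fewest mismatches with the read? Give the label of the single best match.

Hamming distances to read — BC1: 5; BC2: 9; BC3: 7.
Smallest is BC1 with 5 mismatches.

BC1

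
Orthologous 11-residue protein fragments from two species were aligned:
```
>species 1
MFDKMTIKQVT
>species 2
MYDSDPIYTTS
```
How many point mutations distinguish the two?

8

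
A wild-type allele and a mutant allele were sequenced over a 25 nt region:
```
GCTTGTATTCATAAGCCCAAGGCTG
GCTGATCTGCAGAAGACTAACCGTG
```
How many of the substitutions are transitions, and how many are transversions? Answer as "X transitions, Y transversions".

2 transitions, 8 transversions

Mismatches (1-based):
position 4: T→G (pyrimidine→purine, transversion)
position 5: G→A (purine→purine, transition)
position 7: A→C (purine→pyrimidine, transversion)
position 9: T→G (pyrimidine→purine, transversion)
position 12: T→G (pyrimidine→purine, transversion)
position 16: C→A (pyrimidine→purine, transversion)
position 18: C→T (pyrimidine→pyrimidine, transition)
position 21: G→C (purine→pyrimidine, transversion)
position 22: G→C (purine→pyrimidine, transversion)
position 23: C→G (pyrimidine→purine, transversion)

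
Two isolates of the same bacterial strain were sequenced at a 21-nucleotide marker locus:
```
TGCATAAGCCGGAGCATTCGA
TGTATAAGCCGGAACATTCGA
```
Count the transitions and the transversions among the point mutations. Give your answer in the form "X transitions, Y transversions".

Transitions (purine↔purine or pyrimidine↔pyrimidine): 3 C→T, 14 G→A.
Transversions (purine↔pyrimidine): none.

2 transitions, 0 transversions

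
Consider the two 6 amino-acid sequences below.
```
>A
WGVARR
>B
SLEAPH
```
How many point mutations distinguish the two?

5

The sequences differ at positions 1, 2, 3, 5, 6 (1-based) — 5 in total.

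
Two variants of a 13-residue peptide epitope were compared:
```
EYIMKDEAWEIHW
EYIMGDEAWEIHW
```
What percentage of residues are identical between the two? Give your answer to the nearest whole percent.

Mismatch at position 5 (1-based): 1 of 13.
Identical positions: 12/13 = 92.31% → 92%.

92%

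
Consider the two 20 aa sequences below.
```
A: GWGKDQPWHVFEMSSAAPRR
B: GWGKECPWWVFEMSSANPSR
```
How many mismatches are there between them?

Comparing position by position, 5 positions differ: 5 (D/E), 6 (Q/C), 9 (H/W), 17 (A/N), 19 (R/S).

5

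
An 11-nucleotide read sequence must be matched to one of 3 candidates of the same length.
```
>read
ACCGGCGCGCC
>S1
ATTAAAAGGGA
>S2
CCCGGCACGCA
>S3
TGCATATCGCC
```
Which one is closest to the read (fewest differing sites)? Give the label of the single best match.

S2

Hamming distances to read — S1: 9; S2: 3; S3: 6.
Smallest is S2 with 3 mismatches.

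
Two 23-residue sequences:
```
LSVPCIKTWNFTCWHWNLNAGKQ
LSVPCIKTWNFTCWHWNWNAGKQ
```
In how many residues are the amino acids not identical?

1

The sequences differ at residues 18 (1-based) — 1 in total.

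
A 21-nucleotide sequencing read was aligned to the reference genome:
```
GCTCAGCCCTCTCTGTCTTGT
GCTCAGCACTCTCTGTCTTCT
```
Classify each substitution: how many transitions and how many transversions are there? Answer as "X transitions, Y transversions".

Mismatches (1-based):
base 8: C→A (pyrimidine→purine, transversion)
base 20: G→C (purine→pyrimidine, transversion)

0 transitions, 2 transversions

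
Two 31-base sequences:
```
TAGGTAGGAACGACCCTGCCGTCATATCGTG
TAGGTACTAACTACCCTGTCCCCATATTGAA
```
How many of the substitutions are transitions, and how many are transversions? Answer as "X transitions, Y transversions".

4 transitions, 5 transversions

Transitions (purine↔purine or pyrimidine↔pyrimidine): 19 C→T, 22 T→C, 28 C→T, 31 G→A.
Transversions (purine↔pyrimidine): 7 G→C, 8 G→T, 12 G→T, 21 G→C, 30 T→A.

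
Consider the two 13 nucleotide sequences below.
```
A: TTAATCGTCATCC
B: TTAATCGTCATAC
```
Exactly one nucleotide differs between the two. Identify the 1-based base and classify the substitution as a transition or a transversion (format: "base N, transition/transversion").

The sequences differ only at base 12: C→A (pyrimidine→purine), a transversion.

base 12, transversion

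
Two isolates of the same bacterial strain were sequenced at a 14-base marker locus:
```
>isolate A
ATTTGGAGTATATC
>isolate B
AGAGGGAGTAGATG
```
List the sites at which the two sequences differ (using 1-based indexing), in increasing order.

2, 3, 4, 11, 14

Scanning 1-based: 2: T/G; 3: T/A; 4: T/G; 11: T/G; 14: C/G.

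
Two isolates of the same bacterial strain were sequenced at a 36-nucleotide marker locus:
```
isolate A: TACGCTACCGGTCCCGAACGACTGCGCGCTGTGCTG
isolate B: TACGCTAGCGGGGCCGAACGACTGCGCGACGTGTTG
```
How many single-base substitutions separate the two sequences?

6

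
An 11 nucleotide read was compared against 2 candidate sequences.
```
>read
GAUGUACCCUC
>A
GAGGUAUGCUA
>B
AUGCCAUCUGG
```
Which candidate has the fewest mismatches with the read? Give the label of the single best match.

A

Hamming distances to read — A: 4; B: 9.
Smallest is A with 4 mismatches.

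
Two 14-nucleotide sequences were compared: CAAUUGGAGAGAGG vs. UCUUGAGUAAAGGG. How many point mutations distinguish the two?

Comparing position by position, 9 sites differ: 1 (C/U), 2 (A/C), 3 (A/U), 5 (U/G), 6 (G/A), 8 (A/U), 9 (G/A), 11 (G/A), 12 (A/G).

9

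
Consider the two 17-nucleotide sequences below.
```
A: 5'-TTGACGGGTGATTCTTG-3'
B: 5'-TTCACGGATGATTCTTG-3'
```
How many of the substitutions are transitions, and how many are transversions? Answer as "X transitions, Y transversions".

1 transition, 1 transversion

Mismatches (1-based):
site 3: G→C (purine→pyrimidine, transversion)
site 8: G→A (purine→purine, transition)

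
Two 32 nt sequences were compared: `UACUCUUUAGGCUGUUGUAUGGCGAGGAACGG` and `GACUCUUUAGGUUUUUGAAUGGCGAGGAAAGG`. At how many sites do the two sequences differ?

5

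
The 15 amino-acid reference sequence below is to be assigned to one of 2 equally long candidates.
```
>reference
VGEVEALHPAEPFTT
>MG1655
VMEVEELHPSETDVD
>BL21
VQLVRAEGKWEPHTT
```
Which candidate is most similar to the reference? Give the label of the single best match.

Hamming distances to reference — MG1655: 7; BL21: 8.
Smallest is MG1655 with 7 mismatches.

MG1655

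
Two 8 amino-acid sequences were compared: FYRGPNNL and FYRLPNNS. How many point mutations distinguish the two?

2

The sequences differ at positions 4, 8 (1-based) — 2 in total.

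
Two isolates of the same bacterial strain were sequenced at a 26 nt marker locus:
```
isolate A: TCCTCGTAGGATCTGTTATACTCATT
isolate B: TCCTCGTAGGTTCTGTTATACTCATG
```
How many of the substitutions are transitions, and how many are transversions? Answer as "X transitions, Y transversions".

Transitions (purine↔purine or pyrimidine↔pyrimidine): none.
Transversions (purine↔pyrimidine): 11 A→T, 26 T→G.

0 transitions, 2 transversions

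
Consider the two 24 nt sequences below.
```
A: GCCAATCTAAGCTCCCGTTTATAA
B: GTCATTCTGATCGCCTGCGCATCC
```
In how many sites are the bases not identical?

11

Comparing position by position, 11 sites differ: 2 (C/T), 5 (A/T), 9 (A/G), 11 (G/T), 13 (T/G), 16 (C/T), 18 (T/C), 19 (T/G), 20 (T/C), 23 (A/C), 24 (A/C).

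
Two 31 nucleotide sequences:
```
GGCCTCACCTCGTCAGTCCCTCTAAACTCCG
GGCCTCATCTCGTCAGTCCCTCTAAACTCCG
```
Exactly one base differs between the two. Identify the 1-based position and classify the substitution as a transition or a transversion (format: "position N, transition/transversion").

The sequences differ only at position 8: C→T (pyrimidine→pyrimidine), a transition.

position 8, transition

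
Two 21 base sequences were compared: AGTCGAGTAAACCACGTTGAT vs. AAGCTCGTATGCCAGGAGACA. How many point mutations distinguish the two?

Comparing position by position, 12 positions differ: 2 (G/A), 3 (T/G), 5 (G/T), 6 (A/C), 10 (A/T), 11 (A/G), 15 (C/G), 17 (T/A), 18 (T/G), 19 (G/A), 20 (A/C), 21 (T/A).

12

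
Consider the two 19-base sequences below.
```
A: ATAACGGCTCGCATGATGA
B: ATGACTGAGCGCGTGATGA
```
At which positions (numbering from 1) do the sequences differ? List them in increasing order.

3, 6, 8, 9, 13

Differences at position 3 (A→G), position 6 (G→T), position 8 (C→A), position 9 (T→G), position 13 (A→G).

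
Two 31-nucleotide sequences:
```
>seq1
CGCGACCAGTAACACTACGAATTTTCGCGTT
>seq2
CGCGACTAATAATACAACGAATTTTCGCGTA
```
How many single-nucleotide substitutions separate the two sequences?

Comparing position by position, 5 sites differ: 7 (C/T), 9 (G/A), 13 (C/T), 16 (T/A), 31 (T/A).

5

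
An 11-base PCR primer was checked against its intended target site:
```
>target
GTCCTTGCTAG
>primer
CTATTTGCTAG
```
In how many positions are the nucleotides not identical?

3

Mismatches (1-based): position 1: G→C; position 3: C→A; position 4: C→T.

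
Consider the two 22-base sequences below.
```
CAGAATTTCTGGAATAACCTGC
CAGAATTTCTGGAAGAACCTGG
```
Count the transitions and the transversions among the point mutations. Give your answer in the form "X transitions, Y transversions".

0 transitions, 2 transversions

Transitions (purine↔purine or pyrimidine↔pyrimidine): none.
Transversions (purine↔pyrimidine): 15 T→G, 22 C→G.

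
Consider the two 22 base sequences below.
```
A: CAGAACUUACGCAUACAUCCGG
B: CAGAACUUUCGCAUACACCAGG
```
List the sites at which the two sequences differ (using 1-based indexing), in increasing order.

9, 18, 20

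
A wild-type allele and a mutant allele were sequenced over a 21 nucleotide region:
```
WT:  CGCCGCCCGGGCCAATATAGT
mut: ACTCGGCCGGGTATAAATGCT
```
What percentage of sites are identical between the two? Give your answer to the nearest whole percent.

52%

Mismatches at positions 1, 2, 3, 6, 12, 13, 14, 16, 19, 20 (1-based): 10 of 21.
Identical positions: 11/21 = 52.38% → 52%.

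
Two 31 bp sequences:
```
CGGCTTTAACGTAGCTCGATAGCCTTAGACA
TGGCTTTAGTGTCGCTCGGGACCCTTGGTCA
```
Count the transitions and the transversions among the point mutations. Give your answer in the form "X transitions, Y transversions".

5 transitions, 4 transversions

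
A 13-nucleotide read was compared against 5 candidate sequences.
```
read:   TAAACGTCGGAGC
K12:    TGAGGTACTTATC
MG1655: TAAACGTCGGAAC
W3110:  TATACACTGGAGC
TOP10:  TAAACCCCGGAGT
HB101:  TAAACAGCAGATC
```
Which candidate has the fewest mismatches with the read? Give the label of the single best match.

MG1655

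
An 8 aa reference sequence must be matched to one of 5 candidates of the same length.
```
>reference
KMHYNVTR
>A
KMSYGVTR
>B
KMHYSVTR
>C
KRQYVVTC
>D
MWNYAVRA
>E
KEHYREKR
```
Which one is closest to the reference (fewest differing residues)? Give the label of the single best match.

B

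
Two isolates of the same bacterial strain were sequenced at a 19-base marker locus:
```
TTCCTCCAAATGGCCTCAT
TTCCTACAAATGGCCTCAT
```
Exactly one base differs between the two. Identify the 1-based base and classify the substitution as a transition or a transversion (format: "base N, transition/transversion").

base 6, transversion

Base 6 changes C→A. C is a pyrimidine and A is a purine, so this is a transversion.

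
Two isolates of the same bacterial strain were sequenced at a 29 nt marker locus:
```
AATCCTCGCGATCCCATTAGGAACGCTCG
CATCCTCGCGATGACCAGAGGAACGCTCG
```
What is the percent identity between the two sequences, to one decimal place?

79.3%

6 positions differ (1, 13, 14, 16, 17, 18), so 23 of 29 match: 23/29 = 79.31%.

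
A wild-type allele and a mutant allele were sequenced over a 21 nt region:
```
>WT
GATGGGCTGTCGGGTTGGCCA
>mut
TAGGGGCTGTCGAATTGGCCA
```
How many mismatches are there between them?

Comparing position by position, 4 sites differ: 1 (G/T), 3 (T/G), 13 (G/A), 14 (G/A).

4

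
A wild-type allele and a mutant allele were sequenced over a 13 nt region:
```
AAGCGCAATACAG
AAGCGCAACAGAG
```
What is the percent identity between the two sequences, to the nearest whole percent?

85%

Mismatches at positions 9, 11 (1-based): 2 of 13.
Identical positions: 11/13 = 84.62% → 85%.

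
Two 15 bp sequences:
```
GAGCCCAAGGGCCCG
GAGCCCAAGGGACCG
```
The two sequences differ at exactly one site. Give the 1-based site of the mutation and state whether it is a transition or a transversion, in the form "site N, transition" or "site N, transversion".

site 12, transversion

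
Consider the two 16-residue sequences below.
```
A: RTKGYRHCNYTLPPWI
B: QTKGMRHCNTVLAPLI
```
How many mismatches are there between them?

The sequences differ at positions 1, 5, 10, 11, 13, 15 (1-based) — 6 in total.

6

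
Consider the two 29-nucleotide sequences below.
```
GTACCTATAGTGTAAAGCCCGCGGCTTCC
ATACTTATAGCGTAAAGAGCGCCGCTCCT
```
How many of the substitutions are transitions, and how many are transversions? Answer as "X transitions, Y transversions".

Transitions (purine↔purine or pyrimidine↔pyrimidine): 1 G→A, 5 C→T, 11 T→C, 27 T→C, 29 C→T.
Transversions (purine↔pyrimidine): 18 C→A, 19 C→G, 23 G→C.

5 transitions, 3 transversions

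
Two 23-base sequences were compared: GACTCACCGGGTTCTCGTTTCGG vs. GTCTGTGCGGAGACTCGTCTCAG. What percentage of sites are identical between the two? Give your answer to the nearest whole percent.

9 positions differ (2, 5, 6, 7, 11, 12, 13, 19, 22), so 14 of 23 match: 14/23 = 60.87%.

61%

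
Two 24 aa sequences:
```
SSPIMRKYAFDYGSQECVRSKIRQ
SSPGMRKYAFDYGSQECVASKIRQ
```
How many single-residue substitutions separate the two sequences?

2

Mismatches (1-based): residue 4: I→G; residue 19: R→A.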